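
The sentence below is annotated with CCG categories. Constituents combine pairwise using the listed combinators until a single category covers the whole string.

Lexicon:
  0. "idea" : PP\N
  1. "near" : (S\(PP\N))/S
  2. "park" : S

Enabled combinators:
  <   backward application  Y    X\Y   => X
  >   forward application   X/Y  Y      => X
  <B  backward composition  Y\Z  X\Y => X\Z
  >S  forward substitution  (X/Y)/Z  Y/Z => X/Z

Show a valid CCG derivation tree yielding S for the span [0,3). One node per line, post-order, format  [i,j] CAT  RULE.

[0,1] PP\N  lex  "idea"
[1,2] (S\(PP\N))/S  lex  "near"
[2,3] S  lex  "park"
[1,3] S\(PP\N)  >  k=2
[0,3] S  <  k=1

[0,3] S   <
  [0,1] "idea" : PP\N
  [1,3] S\(PP\N)   >
    [1,2] "near" : (S\(PP\N))/S
    [2,3] "park" : S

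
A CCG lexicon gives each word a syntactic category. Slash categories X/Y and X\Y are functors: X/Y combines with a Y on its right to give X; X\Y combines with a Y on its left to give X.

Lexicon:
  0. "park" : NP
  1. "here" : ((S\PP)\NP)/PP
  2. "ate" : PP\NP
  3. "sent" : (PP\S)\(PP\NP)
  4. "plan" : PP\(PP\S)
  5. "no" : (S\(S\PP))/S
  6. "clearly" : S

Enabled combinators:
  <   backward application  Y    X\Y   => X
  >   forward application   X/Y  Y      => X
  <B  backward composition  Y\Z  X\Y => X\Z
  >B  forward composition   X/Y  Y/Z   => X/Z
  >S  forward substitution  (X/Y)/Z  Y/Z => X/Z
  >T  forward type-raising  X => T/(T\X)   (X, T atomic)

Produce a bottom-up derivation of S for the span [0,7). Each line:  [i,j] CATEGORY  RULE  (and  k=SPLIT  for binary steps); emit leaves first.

[0,7] S   <
  [0,5] S\PP   <
    [0,1] "park" : NP
    [1,5] (S\PP)\NP   >
      [1,2] "here" : ((S\PP)\NP)/PP
      [2,5] PP   <
        [2,4] PP\S   <
          [2,3] "ate" : PP\NP
          [3,4] "sent" : (PP\S)\(PP\NP)
        [4,5] "plan" : PP\(PP\S)
  [5,7] S\(S\PP)   >
    [5,6] "no" : (S\(S\PP))/S
    [6,7] "clearly" : S

[0,1] NP  lex  "park"
[1,2] ((S\PP)\NP)/PP  lex  "here"
[2,3] PP\NP  lex  "ate"
[3,4] (PP\S)\(PP\NP)  lex  "sent"
[2,4] PP\S  <  k=3
[4,5] PP\(PP\S)  lex  "plan"
[2,5] PP  <  k=4
[1,5] (S\PP)\NP  >  k=2
[0,5] S\PP  <  k=1
[5,6] (S\(S\PP))/S  lex  "no"
[6,7] S  lex  "clearly"
[5,7] S\(S\PP)  >  k=6
[0,7] S  <  k=5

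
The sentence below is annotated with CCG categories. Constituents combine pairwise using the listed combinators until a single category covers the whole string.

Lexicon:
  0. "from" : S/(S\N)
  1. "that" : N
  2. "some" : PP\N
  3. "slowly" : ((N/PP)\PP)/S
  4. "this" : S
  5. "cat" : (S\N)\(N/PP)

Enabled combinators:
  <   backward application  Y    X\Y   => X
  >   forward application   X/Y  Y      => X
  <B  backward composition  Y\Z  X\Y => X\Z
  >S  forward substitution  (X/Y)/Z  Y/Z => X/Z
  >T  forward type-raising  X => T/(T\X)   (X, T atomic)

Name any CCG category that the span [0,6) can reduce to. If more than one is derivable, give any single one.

S

[0,6] S   >
  [0,1] "from" : S/(S\N)
  [1,6] S\N   <
    [1,5] N/PP   <
      [1,3] PP   >
        [1,2] PP/(PP\N)   >T
          [1,2] "that" : N
        [2,3] "some" : PP\N
      [3,5] (N/PP)\PP   >
        [3,4] "slowly" : ((N/PP)\PP)/S
        [4,5] "this" : S
    [5,6] "cat" : (S\N)\(N/PP)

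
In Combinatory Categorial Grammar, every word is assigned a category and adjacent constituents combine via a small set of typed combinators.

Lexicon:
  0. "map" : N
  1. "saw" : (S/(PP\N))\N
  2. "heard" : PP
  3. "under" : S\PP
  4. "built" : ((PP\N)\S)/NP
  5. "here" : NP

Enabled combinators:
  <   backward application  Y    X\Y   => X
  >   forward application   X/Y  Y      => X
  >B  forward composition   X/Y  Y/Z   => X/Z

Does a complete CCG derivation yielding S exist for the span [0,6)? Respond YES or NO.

YES

[0,6] S   >
  [0,2] S/(PP\N)   <
    [0,1] "map" : N
    [1,2] "saw" : (S/(PP\N))\N
  [2,6] PP\N   <
    [2,4] S   <
      [2,3] "heard" : PP
      [3,4] "under" : S\PP
    [4,6] (PP\N)\S   >
      [4,5] "built" : ((PP\N)\S)/NP
      [5,6] "here" : NP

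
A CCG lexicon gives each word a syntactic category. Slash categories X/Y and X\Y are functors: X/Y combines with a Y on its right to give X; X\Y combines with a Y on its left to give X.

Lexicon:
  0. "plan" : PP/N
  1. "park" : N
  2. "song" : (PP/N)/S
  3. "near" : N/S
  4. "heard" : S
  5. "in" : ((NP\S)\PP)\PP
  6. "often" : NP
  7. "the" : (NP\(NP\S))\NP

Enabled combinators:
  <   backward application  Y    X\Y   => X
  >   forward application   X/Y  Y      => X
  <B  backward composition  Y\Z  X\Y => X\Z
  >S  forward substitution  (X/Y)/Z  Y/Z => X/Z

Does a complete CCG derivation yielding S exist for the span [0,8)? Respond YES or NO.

NO

PP/N N (PP/N)/S N/S S ((NP\S)\PP)\PP NP (NP\(NP\S))\NP
CKY chart[0,8] = {NP}; S ∉ chart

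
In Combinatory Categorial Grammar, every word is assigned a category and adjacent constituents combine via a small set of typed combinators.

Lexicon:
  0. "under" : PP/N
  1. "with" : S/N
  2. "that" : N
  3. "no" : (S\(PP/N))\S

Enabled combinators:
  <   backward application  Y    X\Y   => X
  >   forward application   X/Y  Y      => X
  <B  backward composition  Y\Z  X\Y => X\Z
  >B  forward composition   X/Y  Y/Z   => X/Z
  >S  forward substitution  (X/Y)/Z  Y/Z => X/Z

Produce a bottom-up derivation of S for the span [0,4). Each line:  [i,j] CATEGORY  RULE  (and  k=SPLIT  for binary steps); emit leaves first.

[0,1] PP/N  lex  "under"
[1,2] S/N  lex  "with"
[2,3] N  lex  "that"
[1,3] S  >  k=2
[3,4] (S\(PP/N))\S  lex  "no"
[1,4] S\(PP/N)  <  k=3
[0,4] S  <  k=1

[0,4] S   <
  [0,1] "under" : PP/N
  [1,4] S\(PP/N)   <
    [1,3] S   >
      [1,2] "with" : S/N
      [2,3] "that" : N
    [3,4] "no" : (S\(PP/N))\S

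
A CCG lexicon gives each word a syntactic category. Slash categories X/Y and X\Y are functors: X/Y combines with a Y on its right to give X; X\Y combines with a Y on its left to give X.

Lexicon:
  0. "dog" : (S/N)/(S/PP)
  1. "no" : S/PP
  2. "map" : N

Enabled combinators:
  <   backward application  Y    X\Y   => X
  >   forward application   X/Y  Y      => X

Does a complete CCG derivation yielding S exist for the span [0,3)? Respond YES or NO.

YES

[0,3] S   >
  [0,2] S/N   >
    [0,1] "dog" : (S/N)/(S/PP)
    [1,2] "no" : S/PP
  [2,3] "map" : N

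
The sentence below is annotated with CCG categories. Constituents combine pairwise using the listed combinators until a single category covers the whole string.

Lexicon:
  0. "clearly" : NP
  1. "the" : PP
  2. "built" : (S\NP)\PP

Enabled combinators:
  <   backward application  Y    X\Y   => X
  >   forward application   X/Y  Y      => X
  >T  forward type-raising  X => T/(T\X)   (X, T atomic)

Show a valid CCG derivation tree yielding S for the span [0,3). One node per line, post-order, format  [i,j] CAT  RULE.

[0,3] S   >
  [0,1] S/(S\NP)   >T
    [0,1] "clearly" : NP
  [1,3] S\NP   <
    [1,2] "the" : PP
    [2,3] "built" : (S\NP)\PP

[0,1] NP  lex  "clearly"
[0,1] S/(S\NP)  >T
[1,2] PP  lex  "the"
[2,3] (S\NP)\PP  lex  "built"
[1,3] S\NP  <  k=2
[0,3] S  >  k=1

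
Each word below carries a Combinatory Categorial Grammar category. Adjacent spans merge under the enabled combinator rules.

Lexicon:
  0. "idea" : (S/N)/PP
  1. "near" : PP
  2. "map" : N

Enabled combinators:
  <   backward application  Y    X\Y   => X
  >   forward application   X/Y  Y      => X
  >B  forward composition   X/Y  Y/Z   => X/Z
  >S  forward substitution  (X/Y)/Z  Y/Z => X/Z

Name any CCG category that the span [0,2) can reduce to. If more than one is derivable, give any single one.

[0,3] S   >
  [0,2] S/N   >
    [0,1] "idea" : (S/N)/PP
    [1,2] "near" : PP
  [2,3] "map" : N

S/N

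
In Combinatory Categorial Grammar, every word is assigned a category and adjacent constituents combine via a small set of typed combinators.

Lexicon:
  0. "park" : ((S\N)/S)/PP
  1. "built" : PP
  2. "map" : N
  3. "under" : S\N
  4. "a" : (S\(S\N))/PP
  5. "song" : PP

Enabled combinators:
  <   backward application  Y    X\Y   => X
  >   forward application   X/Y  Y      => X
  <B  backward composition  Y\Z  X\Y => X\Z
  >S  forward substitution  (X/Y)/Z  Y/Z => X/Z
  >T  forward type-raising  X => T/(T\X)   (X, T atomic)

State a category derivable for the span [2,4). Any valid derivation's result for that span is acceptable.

S

[0,6] S   <
  [0,4] S\N   >
    [0,2] (S\N)/S   >
      [0,1] "park" : ((S\N)/S)/PP
      [1,2] "built" : PP
    [2,4] S   <
      [2,3] "map" : N
      [3,4] "under" : S\N
  [4,6] S\(S\N)   >
    [4,5] "a" : (S\(S\N))/PP
    [5,6] "song" : PP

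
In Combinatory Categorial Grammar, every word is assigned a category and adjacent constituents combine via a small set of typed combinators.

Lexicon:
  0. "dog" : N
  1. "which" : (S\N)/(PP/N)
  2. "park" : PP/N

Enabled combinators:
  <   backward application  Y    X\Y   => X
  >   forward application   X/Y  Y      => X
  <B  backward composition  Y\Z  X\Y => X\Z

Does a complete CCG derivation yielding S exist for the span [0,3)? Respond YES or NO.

[0,3] S   <
  [0,1] "dog" : N
  [1,3] S\N   >
    [1,2] "which" : (S\N)/(PP/N)
    [2,3] "park" : PP/N

YES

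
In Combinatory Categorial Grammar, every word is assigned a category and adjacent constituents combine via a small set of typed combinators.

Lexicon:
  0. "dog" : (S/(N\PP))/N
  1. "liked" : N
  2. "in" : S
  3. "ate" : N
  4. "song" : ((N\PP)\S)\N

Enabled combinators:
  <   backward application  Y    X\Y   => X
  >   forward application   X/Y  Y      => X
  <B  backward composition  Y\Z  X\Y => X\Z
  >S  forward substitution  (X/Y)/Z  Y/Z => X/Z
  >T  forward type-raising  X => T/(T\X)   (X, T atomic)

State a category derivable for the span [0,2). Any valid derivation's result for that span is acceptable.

[0,5] S   >
  [0,2] S/(N\PP)   >
    [0,1] "dog" : (S/(N\PP))/N
    [1,2] "liked" : N
  [2,5] N\PP   <
    [2,3] "in" : S
    [3,5] (N\PP)\S   <
      [3,4] "ate" : N
      [4,5] "song" : ((N\PP)\S)\N

S/(N\PP)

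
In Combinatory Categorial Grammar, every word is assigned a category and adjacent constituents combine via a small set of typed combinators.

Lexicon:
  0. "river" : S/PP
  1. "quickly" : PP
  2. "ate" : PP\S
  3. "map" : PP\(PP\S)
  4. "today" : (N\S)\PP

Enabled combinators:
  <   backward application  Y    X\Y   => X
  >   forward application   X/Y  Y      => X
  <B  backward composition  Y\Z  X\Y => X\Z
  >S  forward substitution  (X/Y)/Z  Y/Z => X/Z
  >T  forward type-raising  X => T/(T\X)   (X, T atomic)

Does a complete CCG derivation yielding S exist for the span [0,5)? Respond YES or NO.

S/PP PP PP\S PP\(PP\S) (N\S)\PP
CKY chart[0,5] = {N, N/(N\N), NP/(NP\N), PP/(PP\N), S/(S\N)}; S ∉ chart

NO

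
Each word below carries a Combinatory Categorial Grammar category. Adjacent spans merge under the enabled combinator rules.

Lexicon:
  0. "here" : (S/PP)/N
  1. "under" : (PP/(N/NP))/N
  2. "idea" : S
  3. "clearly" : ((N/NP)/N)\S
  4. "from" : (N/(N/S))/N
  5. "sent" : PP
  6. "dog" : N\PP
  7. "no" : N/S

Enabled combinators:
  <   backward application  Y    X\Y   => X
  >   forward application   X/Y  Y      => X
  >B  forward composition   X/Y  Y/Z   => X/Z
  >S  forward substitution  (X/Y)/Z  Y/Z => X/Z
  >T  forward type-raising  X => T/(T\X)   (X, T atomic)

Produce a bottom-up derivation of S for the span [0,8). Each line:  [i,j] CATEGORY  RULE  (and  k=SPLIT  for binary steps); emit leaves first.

[0,1] (S/PP)/N  lex  "here"
[1,2] (PP/(N/NP))/N  lex  "under"
[2,3] S  lex  "idea"
[3,4] ((N/NP)/N)\S  lex  "clearly"
[2,4] (N/NP)/N  <  k=3
[1,4] PP/N  >S  k=2
[0,4] S/N  >S  k=1
[4,5] (N/(N/S))/N  lex  "from"
[5,6] PP  lex  "sent"
[6,7] N\PP  lex  "dog"
[5,7] N  <  k=6
[4,7] N/(N/S)  >  k=5
[7,8] N/S  lex  "no"
[4,8] N  >  k=7
[0,8] S  >  k=4

[0,8] S   >
  [0,4] S/N   >S
    [0,1] "here" : (S/PP)/N
    [1,4] PP/N   >S
      [1,2] "under" : (PP/(N/NP))/N
      [2,4] (N/NP)/N   <
        [2,3] "idea" : S
        [3,4] "clearly" : ((N/NP)/N)\S
  [4,8] N   >
    [4,7] N/(N/S)   >
      [4,5] "from" : (N/(N/S))/N
      [5,7] N   <
        [5,6] "sent" : PP
        [6,7] "dog" : N\PP
    [7,8] "no" : N/S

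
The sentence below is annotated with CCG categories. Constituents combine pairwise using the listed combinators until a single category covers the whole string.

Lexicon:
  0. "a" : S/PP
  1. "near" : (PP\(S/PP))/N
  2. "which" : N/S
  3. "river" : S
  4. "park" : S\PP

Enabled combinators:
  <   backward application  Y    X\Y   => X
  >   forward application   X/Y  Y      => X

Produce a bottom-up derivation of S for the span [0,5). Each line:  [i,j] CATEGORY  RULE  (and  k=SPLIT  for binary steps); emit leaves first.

[0,5] S   <
  [0,4] PP   <
    [0,1] "a" : S/PP
    [1,4] PP\(S/PP)   >
      [1,2] "near" : (PP\(S/PP))/N
      [2,4] N   >
        [2,3] "which" : N/S
        [3,4] "river" : S
  [4,5] "park" : S\PP

[0,1] S/PP  lex  "a"
[1,2] (PP\(S/PP))/N  lex  "near"
[2,3] N/S  lex  "which"
[3,4] S  lex  "river"
[2,4] N  >  k=3
[1,4] PP\(S/PP)  >  k=2
[0,4] PP  <  k=1
[4,5] S\PP  lex  "park"
[0,5] S  <  k=4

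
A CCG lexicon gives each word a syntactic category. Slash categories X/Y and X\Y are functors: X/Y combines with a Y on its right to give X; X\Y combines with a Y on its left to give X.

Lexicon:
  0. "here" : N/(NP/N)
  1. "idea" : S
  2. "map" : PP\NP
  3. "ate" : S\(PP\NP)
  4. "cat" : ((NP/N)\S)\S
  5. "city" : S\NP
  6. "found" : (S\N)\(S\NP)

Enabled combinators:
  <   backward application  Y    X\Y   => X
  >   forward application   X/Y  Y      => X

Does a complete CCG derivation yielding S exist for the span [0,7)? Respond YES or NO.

YES

[0,7] S   <
  [0,5] N   >
    [0,1] "here" : N/(NP/N)
    [1,5] NP/N   <
      [1,2] "idea" : S
      [2,5] (NP/N)\S   <
        [2,4] S   <
          [2,3] "map" : PP\NP
          [3,4] "ate" : S\(PP\NP)
        [4,5] "cat" : ((NP/N)\S)\S
  [5,7] S\N   <
    [5,6] "city" : S\NP
    [6,7] "found" : (S\N)\(S\NP)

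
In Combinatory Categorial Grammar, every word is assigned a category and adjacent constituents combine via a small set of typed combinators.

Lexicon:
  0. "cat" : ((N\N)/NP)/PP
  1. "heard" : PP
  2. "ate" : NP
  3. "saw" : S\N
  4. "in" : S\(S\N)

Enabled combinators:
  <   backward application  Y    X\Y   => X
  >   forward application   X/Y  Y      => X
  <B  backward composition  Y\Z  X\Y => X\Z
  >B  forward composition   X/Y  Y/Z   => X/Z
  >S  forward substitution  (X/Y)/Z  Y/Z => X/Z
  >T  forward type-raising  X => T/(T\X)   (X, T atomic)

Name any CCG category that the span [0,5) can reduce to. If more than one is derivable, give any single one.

[0,5] S   <
  [0,4] S\N   <B
    [0,3] N\N   >
      [0,2] (N\N)/NP   >
        [0,1] "cat" : ((N\N)/NP)/PP
        [1,2] "heard" : PP
      [2,3] "ate" : NP
    [3,4] "saw" : S\N
  [4,5] "in" : S\(S\N)

S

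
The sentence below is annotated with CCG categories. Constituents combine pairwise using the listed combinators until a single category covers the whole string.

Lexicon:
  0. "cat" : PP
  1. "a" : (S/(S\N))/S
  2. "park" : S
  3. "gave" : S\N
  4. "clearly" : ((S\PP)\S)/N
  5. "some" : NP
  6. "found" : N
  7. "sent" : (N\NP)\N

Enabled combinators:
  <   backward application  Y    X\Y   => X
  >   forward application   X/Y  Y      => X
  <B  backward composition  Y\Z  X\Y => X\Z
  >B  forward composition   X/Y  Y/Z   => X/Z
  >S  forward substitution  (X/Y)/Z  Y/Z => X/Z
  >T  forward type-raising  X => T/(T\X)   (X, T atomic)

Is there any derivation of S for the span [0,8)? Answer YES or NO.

YES

[0,8] S   <
  [0,1] "cat" : PP
  [1,8] S\PP   <
    [1,4] S   >
      [1,3] S/(S\N)   >
        [1,2] "a" : (S/(S\N))/S
        [2,3] "park" : S
      [3,4] "gave" : S\N
    [4,8] (S\PP)\S   >
      [4,5] "clearly" : ((S\PP)\S)/N
      [5,8] N   >
        [5,6] N/(N\NP)   >T
          [5,6] "some" : NP
        [6,8] N\NP   <
          [6,7] "found" : N
          [7,8] "sent" : (N\NP)\N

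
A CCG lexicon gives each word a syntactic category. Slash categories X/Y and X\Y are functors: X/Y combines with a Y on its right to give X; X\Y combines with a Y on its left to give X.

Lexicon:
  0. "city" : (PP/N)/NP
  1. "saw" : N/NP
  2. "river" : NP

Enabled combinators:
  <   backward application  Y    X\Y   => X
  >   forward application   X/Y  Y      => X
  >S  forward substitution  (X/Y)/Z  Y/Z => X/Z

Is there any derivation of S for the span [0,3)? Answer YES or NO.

(PP/N)/NP N/NP NP
CKY chart[0,3] = {PP}; S ∉ chart

NO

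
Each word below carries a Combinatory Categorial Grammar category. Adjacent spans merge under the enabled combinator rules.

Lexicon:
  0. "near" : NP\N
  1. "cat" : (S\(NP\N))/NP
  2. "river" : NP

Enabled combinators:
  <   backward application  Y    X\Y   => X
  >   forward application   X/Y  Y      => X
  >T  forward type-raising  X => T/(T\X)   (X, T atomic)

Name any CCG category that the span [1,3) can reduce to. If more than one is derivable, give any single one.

S\(NP\N)

[0,3] S   <
  [0,1] "near" : NP\N
  [1,3] S\(NP\N)   >
    [1,2] "cat" : (S\(NP\N))/NP
    [2,3] "river" : NP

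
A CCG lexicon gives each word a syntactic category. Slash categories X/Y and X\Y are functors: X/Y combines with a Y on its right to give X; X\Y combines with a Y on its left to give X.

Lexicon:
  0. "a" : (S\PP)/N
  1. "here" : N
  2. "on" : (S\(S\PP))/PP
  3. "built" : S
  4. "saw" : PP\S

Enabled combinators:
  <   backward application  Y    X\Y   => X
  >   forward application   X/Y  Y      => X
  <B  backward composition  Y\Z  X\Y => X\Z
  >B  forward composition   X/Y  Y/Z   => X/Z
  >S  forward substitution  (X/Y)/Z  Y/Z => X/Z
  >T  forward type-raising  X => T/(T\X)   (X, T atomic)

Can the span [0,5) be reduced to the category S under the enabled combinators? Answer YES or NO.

[0,5] S   <
  [0,2] S\PP   >
    [0,1] "a" : (S\PP)/N
    [1,2] "here" : N
  [2,5] S\(S\PP)   >
    [2,3] "on" : (S\(S\PP))/PP
    [3,5] PP   <
      [3,4] "built" : S
      [4,5] "saw" : PP\S

YES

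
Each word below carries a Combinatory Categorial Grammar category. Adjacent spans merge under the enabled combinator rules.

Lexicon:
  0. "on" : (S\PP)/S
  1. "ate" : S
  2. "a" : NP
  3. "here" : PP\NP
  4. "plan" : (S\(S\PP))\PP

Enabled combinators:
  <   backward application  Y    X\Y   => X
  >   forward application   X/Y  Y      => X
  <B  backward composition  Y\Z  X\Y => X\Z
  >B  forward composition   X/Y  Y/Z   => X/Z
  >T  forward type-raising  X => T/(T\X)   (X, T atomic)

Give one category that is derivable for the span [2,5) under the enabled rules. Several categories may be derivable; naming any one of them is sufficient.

[0,5] S   <
  [0,2] S\PP   >
    [0,1] "on" : (S\PP)/S
    [1,2] "ate" : S
  [2,5] S\(S\PP)   <
    [2,4] PP   <
      [2,3] "a" : NP
      [3,4] "here" : PP\NP
    [4,5] "plan" : (S\(S\PP))\PP

S\(S\PP)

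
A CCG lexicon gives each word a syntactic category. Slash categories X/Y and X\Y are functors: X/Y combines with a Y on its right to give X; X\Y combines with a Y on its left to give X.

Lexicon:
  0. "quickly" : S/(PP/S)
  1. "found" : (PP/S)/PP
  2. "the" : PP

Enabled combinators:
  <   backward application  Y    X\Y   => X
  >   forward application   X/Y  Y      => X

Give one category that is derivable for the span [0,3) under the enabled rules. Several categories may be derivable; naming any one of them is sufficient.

S

[0,3] S   >
  [0,1] "quickly" : S/(PP/S)
  [1,3] PP/S   >
    [1,2] "found" : (PP/S)/PP
    [2,3] "the" : PP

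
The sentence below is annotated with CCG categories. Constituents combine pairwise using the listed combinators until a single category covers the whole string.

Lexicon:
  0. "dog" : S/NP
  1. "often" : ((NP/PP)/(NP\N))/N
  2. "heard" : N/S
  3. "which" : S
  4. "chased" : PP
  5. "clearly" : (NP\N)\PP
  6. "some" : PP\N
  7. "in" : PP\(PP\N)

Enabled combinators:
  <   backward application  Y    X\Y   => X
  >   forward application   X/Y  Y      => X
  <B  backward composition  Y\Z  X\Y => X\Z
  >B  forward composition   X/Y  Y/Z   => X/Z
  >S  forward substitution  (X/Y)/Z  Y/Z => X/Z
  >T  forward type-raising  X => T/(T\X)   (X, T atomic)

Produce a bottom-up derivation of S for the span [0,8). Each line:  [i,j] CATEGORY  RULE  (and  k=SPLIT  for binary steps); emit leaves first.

[0,8] S   >
  [0,1] "dog" : S/NP
  [1,8] NP   >
    [1,6] NP/PP   >
      [1,4] (NP/PP)/(NP\N)   >
        [1,2] "often" : ((NP/PP)/(NP\N))/N
        [2,4] N   >
          [2,3] "heard" : N/S
          [3,4] "which" : S
      [4,6] NP\N   <
        [4,5] "chased" : PP
        [5,6] "clearly" : (NP\N)\PP
    [6,8] PP   <
      [6,7] "some" : PP\N
      [7,8] "in" : PP\(PP\N)

[0,1] S/NP  lex  "dog"
[1,2] ((NP/PP)/(NP\N))/N  lex  "often"
[2,3] N/S  lex  "heard"
[3,4] S  lex  "which"
[2,4] N  >  k=3
[1,4] (NP/PP)/(NP\N)  >  k=2
[4,5] PP  lex  "chased"
[5,6] (NP\N)\PP  lex  "clearly"
[4,6] NP\N  <  k=5
[1,6] NP/PP  >  k=4
[6,7] PP\N  lex  "some"
[7,8] PP\(PP\N)  lex  "in"
[6,8] PP  <  k=7
[1,8] NP  >  k=6
[0,8] S  >  k=1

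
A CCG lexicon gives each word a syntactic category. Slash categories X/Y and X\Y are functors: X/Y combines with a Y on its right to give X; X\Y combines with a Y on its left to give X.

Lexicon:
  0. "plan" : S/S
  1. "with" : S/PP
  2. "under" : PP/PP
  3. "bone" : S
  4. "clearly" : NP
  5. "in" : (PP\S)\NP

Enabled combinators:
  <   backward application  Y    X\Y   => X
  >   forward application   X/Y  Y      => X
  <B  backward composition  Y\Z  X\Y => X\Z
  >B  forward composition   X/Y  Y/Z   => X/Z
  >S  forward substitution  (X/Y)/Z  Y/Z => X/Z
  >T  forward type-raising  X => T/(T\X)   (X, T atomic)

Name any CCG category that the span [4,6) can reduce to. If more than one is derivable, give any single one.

PP\S

[0,6] S   >
  [0,3] S/PP   >B
    [0,2] S/PP   >B
      [0,1] "plan" : S/S
      [1,2] "with" : S/PP
    [2,3] "under" : PP/PP
  [3,6] PP   >
    [3,4] PP/(PP\S)   >T
      [3,4] "bone" : S
    [4,6] PP\S   <
      [4,5] "clearly" : NP
      [5,6] "in" : (PP\S)\NP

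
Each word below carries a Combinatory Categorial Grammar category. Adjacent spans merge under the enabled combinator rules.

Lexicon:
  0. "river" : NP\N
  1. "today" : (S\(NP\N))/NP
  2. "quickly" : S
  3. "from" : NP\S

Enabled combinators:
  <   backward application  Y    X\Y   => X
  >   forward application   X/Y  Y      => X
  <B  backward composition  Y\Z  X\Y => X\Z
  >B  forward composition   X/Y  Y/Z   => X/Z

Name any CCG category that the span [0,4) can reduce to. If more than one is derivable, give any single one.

[0,4] S   <
  [0,1] "river" : NP\N
  [1,4] S\(NP\N)   >
    [1,2] "today" : (S\(NP\N))/NP
    [2,4] NP   <
      [2,3] "quickly" : S
      [3,4] "from" : NP\S

S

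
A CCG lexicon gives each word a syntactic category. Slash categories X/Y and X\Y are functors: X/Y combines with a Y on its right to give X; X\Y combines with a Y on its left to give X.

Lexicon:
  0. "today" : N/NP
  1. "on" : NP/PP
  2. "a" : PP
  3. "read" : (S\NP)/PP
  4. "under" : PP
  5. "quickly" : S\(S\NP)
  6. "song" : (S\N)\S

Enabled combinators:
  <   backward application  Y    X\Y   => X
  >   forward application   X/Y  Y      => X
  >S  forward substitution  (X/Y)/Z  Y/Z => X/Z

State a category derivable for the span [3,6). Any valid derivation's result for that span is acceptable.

[0,7] S   <
  [0,3] N   >
    [0,1] "today" : N/NP
    [1,3] NP   >
      [1,2] "on" : NP/PP
      [2,3] "a" : PP
  [3,7] S\N   <
    [3,6] S   <
      [3,5] S\NP   >
        [3,4] "read" : (S\NP)/PP
        [4,5] "under" : PP
      [5,6] "quickly" : S\(S\NP)
    [6,7] "song" : (S\N)\S

S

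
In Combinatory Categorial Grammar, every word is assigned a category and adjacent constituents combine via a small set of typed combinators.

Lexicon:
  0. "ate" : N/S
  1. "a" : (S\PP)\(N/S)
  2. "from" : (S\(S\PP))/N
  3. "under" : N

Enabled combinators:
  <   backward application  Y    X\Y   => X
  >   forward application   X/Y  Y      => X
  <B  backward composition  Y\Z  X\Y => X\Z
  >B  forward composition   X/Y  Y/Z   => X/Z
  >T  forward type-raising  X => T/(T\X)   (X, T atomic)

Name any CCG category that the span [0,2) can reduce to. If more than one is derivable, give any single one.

[0,4] S   <
  [0,2] S\PP   <
    [0,1] "ate" : N/S
    [1,2] "a" : (S\PP)\(N/S)
  [2,4] S\(S\PP)   >
    [2,3] "from" : (S\(S\PP))/N
    [3,4] "under" : N

S\PP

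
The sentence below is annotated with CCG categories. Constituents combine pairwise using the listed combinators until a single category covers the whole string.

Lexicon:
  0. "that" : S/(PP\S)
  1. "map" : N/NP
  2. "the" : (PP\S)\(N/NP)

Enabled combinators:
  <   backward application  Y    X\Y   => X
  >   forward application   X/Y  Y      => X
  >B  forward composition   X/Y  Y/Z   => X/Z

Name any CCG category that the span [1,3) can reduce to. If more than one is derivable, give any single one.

PP\S

[0,3] S   >
  [0,1] "that" : S/(PP\S)
  [1,3] PP\S   <
    [1,2] "map" : N/NP
    [2,3] "the" : (PP\S)\(N/NP)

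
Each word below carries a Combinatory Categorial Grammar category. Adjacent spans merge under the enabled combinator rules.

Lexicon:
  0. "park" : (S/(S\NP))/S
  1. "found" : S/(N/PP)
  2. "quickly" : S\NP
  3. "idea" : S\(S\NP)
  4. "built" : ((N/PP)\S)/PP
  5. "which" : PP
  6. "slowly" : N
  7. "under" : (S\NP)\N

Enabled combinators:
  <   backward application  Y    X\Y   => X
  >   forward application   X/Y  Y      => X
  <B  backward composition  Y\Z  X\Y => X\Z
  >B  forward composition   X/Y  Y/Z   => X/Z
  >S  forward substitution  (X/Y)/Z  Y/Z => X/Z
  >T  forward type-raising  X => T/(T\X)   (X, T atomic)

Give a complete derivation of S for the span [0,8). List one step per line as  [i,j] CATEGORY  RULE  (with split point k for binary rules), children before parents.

[0,1] (S/(S\NP))/S  lex  "park"
[1,2] S/(N/PP)  lex  "found"
[2,3] S\NP  lex  "quickly"
[3,4] S\(S\NP)  lex  "idea"
[2,4] S  <  k=3
[4,5] ((N/PP)\S)/PP  lex  "built"
[5,6] PP  lex  "which"
[4,6] (N/PP)\S  >  k=5
[2,6] N/PP  <  k=4
[1,6] S  >  k=2
[0,6] S/(S\NP)  >  k=1
[6,7] N  lex  "slowly"
[7,8] (S\NP)\N  lex  "under"
[6,8] S\NP  <  k=7
[0,8] S  >  k=6

[0,8] S   >
  [0,6] S/(S\NP)   >
    [0,1] "park" : (S/(S\NP))/S
    [1,6] S   >
      [1,2] "found" : S/(N/PP)
      [2,6] N/PP   <
        [2,4] S   <
          [2,3] "quickly" : S\NP
          [3,4] "idea" : S\(S\NP)
        [4,6] (N/PP)\S   >
          [4,5] "built" : ((N/PP)\S)/PP
          [5,6] "which" : PP
  [6,8] S\NP   <
    [6,7] "slowly" : N
    [7,8] "under" : (S\NP)\N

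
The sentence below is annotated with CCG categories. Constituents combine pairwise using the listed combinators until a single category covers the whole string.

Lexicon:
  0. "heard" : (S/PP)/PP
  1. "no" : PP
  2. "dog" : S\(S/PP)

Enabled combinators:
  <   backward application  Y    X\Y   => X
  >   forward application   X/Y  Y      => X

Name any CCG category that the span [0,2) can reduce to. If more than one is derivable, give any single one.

S/PP

[0,3] S   <
  [0,2] S/PP   >
    [0,1] "heard" : (S/PP)/PP
    [1,2] "no" : PP
  [2,3] "dog" : S\(S/PP)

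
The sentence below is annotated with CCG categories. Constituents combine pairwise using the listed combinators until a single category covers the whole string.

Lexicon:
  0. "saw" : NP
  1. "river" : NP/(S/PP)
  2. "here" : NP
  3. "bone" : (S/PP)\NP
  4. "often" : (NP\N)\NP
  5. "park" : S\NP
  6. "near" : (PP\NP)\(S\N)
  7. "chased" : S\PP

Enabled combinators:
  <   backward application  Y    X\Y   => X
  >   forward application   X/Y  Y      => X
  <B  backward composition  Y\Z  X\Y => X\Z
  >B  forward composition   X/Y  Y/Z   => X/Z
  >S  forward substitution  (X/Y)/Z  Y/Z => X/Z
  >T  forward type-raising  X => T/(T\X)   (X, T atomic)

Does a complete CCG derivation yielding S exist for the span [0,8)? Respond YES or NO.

YES

[0,8] S   <
  [0,7] PP   <
    [0,1] "saw" : NP
    [1,7] PP\NP   <
      [1,6] S\N   <B
        [1,5] NP\N   <
          [1,4] NP   >
            [1,2] "river" : NP/(S/PP)
            [2,4] S/PP   <
              [2,3] "here" : NP
              [3,4] "bone" : (S/PP)\NP
          [4,5] "often" : (NP\N)\NP
        [5,6] "park" : S\NP
      [6,7] "near" : (PP\NP)\(S\N)
  [7,8] "chased" : S\PP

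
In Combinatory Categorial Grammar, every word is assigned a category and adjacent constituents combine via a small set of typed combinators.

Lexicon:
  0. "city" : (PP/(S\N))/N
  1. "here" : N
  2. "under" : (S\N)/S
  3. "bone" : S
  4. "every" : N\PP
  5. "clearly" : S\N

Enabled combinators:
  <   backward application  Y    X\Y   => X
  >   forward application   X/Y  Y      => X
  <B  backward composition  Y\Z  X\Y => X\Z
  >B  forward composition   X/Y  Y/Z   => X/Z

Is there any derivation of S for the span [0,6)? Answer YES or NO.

[0,6] S   <
  [0,4] PP   >
    [0,2] PP/(S\N)   >
      [0,1] "city" : (PP/(S\N))/N
      [1,2] "here" : N
    [2,4] S\N   >
      [2,3] "under" : (S\N)/S
      [3,4] "bone" : S
  [4,6] S\PP   <B
    [4,5] "every" : N\PP
    [5,6] "clearly" : S\N

YES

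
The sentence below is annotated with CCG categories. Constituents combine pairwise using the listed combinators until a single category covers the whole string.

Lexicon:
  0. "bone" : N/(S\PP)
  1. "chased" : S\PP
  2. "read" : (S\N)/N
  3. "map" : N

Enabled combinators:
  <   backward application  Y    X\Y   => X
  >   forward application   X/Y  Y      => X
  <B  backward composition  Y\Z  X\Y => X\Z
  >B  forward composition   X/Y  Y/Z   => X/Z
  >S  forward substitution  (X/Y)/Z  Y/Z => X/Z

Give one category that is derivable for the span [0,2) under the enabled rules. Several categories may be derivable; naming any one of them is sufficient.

[0,4] S   <
  [0,2] N   >
    [0,1] "bone" : N/(S\PP)
    [1,2] "chased" : S\PP
  [2,4] S\N   >
    [2,3] "read" : (S\N)/N
    [3,4] "map" : N

N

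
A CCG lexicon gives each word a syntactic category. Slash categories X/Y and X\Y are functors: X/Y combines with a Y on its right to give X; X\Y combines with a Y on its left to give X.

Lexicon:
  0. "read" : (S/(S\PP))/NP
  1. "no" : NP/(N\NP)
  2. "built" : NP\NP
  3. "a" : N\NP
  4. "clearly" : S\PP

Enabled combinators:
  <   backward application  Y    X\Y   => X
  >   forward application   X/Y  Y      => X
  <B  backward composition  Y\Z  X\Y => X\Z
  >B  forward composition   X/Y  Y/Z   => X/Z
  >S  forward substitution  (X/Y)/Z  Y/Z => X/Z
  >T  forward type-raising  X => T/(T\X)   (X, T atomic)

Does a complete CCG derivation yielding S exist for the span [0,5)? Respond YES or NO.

[0,5] S   >
  [0,4] S/(S\PP)   >
    [0,1] "read" : (S/(S\PP))/NP
    [1,4] NP   >
      [1,2] "no" : NP/(N\NP)
      [2,4] N\NP   <B
        [2,3] "built" : NP\NP
        [3,4] "a" : N\NP
  [4,5] "clearly" : S\PP

YES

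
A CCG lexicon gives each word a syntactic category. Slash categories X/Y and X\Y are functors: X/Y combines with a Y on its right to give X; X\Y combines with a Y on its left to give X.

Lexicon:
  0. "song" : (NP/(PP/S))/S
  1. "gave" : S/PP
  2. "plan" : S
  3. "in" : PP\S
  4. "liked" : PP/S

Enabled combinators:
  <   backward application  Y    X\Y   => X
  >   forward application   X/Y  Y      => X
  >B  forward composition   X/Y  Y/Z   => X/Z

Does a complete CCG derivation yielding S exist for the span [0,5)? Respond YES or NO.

(NP/(PP/S))/S S/PP S PP\S PP/S
CKY chart[0,5] = {NP}; S ∉ chart

NO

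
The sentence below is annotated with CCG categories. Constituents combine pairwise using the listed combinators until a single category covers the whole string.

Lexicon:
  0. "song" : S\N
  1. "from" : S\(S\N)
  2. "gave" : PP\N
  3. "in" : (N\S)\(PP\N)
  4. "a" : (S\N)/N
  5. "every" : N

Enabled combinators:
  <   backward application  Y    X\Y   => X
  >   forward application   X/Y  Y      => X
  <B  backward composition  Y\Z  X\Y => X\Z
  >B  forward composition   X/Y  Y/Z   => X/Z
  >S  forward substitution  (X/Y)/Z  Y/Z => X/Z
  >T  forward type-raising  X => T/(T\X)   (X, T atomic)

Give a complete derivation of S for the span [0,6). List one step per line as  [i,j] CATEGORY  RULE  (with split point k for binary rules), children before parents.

[0,1] S\N  lex  "song"
[1,2] S\(S\N)  lex  "from"
[0,2] S  <  k=1
[2,3] PP\N  lex  "gave"
[3,4] (N\S)\(PP\N)  lex  "in"
[2,4] N\S  <  k=3
[0,4] N  <  k=2
[4,5] (S\N)/N  lex  "a"
[5,6] N  lex  "every"
[4,6] S\N  >  k=5
[0,6] S  <  k=4

[0,6] S   <
  [0,4] N   <
    [0,2] S   <
      [0,1] "song" : S\N
      [1,2] "from" : S\(S\N)
    [2,4] N\S   <
      [2,3] "gave" : PP\N
      [3,4] "in" : (N\S)\(PP\N)
  [4,6] S\N   >
    [4,5] "a" : (S\N)/N
    [5,6] "every" : N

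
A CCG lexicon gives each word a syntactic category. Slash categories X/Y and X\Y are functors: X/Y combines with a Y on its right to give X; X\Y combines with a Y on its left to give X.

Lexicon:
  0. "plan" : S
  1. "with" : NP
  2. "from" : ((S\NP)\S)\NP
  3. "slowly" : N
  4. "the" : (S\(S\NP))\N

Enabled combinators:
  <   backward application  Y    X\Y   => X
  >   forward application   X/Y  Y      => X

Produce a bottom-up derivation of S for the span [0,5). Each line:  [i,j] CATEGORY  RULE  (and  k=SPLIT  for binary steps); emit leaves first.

[0,1] S  lex  "plan"
[1,2] NP  lex  "with"
[2,3] ((S\NP)\S)\NP  lex  "from"
[1,3] (S\NP)\S  <  k=2
[0,3] S\NP  <  k=1
[3,4] N  lex  "slowly"
[4,5] (S\(S\NP))\N  lex  "the"
[3,5] S\(S\NP)  <  k=4
[0,5] S  <  k=3

[0,5] S   <
  [0,3] S\NP   <
    [0,1] "plan" : S
    [1,3] (S\NP)\S   <
      [1,2] "with" : NP
      [2,3] "from" : ((S\NP)\S)\NP
  [3,5] S\(S\NP)   <
    [3,4] "slowly" : N
    [4,5] "the" : (S\(S\NP))\N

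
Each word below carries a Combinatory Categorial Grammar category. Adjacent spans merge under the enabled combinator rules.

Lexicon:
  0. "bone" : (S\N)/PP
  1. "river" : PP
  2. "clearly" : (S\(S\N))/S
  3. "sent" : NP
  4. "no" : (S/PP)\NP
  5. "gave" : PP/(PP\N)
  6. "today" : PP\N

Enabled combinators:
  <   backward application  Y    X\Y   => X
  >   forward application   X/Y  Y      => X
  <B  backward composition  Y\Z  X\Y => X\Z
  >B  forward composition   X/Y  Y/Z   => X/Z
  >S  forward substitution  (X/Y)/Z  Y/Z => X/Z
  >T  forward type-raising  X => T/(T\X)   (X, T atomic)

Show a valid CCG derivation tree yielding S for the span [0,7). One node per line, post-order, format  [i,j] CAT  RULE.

[0,7] S   <
  [0,2] S\N   >
    [0,1] "bone" : (S\N)/PP
    [1,2] "river" : PP
  [2,7] S\(S\N)   >
    [2,3] "clearly" : (S\(S\N))/S
    [3,7] S   >
      [3,5] S/PP   <
        [3,4] "sent" : NP
        [4,5] "no" : (S/PP)\NP
      [5,7] PP   >
        [5,6] "gave" : PP/(PP\N)
        [6,7] "today" : PP\N

[0,1] (S\N)/PP  lex  "bone"
[1,2] PP  lex  "river"
[0,2] S\N  >  k=1
[2,3] (S\(S\N))/S  lex  "clearly"
[3,4] NP  lex  "sent"
[4,5] (S/PP)\NP  lex  "no"
[3,5] S/PP  <  k=4
[5,6] PP/(PP\N)  lex  "gave"
[6,7] PP\N  lex  "today"
[5,7] PP  >  k=6
[3,7] S  >  k=5
[2,7] S\(S\N)  >  k=3
[0,7] S  <  k=2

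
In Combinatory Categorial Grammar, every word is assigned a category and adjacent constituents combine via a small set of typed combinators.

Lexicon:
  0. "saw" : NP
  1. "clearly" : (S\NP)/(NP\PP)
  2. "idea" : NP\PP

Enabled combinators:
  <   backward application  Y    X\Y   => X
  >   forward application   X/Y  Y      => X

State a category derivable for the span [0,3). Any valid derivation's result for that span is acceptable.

S

[0,3] S   <
  [0,1] "saw" : NP
  [1,3] S\NP   >
    [1,2] "clearly" : (S\NP)/(NP\PP)
    [2,3] "idea" : NP\PP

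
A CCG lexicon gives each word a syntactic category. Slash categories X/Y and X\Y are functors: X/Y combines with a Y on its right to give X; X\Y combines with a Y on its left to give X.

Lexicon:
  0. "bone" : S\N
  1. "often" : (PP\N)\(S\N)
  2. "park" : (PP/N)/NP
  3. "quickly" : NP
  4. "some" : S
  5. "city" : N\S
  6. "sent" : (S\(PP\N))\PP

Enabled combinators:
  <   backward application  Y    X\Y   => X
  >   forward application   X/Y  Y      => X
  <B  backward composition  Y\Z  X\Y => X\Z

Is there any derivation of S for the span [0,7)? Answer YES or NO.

YES

[0,7] S   <
  [0,2] PP\N   <
    [0,1] "bone" : S\N
    [1,2] "often" : (PP\N)\(S\N)
  [2,7] S\(PP\N)   <
    [2,6] PP   >
      [2,4] PP/N   >
        [2,3] "park" : (PP/N)/NP
        [3,4] "quickly" : NP
      [4,6] N   <
        [4,5] "some" : S
        [5,6] "city" : N\S
    [6,7] "sent" : (S\(PP\N))\PP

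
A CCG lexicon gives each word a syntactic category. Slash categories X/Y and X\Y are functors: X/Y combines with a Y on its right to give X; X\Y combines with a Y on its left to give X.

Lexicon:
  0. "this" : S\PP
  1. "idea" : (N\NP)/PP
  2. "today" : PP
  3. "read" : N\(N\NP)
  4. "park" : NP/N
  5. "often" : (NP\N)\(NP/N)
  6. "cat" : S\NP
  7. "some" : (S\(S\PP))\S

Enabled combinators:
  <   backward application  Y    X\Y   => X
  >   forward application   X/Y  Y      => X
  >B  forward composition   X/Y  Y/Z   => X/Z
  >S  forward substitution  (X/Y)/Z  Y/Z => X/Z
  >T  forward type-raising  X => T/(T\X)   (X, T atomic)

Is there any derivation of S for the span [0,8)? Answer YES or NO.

YES

[0,8] S   <
  [0,1] "this" : S\PP
  [1,8] S\(S\PP)   <
    [1,7] S   <
      [1,6] NP   <
        [1,4] N   <
          [1,3] N\NP   >
            [1,2] "idea" : (N\NP)/PP
            [2,3] "today" : PP
          [3,4] "read" : N\(N\NP)
        [4,6] NP\N   <
          [4,5] "park" : NP/N
          [5,6] "often" : (NP\N)\(NP/N)
      [6,7] "cat" : S\NP
    [7,8] "some" : (S\(S\PP))\S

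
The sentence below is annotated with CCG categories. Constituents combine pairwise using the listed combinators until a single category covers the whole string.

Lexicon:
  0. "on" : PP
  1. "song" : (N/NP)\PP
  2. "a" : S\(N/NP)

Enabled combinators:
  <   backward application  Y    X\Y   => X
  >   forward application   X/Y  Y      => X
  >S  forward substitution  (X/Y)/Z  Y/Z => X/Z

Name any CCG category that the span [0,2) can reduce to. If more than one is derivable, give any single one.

N/NP

[0,3] S   <
  [0,2] N/NP   <
    [0,1] "on" : PP
    [1,2] "song" : (N/NP)\PP
  [2,3] "a" : S\(N/NP)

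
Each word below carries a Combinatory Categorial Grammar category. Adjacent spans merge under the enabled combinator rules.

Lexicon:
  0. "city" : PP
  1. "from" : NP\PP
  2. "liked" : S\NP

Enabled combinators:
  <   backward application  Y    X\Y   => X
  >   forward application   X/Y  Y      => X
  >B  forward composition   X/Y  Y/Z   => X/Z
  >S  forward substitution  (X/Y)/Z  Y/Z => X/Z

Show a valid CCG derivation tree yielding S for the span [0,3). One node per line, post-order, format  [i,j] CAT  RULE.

[0,3] S   <
  [0,2] NP   <
    [0,1] "city" : PP
    [1,2] "from" : NP\PP
  [2,3] "liked" : S\NP

[0,1] PP  lex  "city"
[1,2] NP\PP  lex  "from"
[0,2] NP  <  k=1
[2,3] S\NP  lex  "liked"
[0,3] S  <  k=2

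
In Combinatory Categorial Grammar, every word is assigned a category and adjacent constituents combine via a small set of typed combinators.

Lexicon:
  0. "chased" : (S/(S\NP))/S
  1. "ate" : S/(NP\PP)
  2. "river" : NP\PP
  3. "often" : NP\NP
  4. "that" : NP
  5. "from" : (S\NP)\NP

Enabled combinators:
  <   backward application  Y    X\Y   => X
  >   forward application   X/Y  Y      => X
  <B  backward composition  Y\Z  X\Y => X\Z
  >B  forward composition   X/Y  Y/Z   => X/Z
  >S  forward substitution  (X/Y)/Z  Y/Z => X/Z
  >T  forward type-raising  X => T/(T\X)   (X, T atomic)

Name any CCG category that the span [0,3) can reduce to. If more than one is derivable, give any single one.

[0,6] S   >
  [0,3] S/(S\NP)   >
    [0,1] "chased" : (S/(S\NP))/S
    [1,3] S   >
      [1,2] "ate" : S/(NP\PP)
      [2,3] "river" : NP\PP
  [3,6] S\NP   <B
    [3,4] "often" : NP\NP
    [4,6] S\NP   <
      [4,5] "that" : NP
      [5,6] "from" : (S\NP)\NP

S/(S\NP)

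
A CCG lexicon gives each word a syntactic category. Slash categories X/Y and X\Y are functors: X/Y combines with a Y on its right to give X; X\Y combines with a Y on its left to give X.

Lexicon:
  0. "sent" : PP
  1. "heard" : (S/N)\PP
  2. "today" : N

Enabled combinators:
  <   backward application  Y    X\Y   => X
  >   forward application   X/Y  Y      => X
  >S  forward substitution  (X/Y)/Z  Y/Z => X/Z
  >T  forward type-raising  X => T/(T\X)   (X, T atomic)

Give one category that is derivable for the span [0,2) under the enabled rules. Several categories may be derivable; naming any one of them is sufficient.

[0,3] S   >
  [0,2] S/N   <
    [0,1] "sent" : PP
    [1,2] "heard" : (S/N)\PP
  [2,3] "today" : N

S/N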